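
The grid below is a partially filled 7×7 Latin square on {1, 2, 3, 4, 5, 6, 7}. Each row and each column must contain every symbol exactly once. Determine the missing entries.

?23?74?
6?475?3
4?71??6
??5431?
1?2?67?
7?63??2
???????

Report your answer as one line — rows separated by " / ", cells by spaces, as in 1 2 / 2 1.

5 2 3 6 7 4 1 / 6 1 4 7 5 2 3 / 4 5 7 1 2 3 6 / 2 6 5 4 3 1 7 / 1 3 2 5 6 7 4 / 7 4 6 3 1 5 2 / 3 7 1 2 4 6 5

(r1,c1): row 1 has {2,3,4,7}; column 1 has {1,4,6,7}, so it must be 5.
(r1,c4): row 1 has {2,3,4,5,7}; column 4 has {1,3,4,7}, so it must be 6.
(r1,c7): row 1 has {2,3,4,5,6,7}; column 7 has {2,3,6}, so it must be 1.
(r2,c2): row 2 has {3,4,5,6,7}; column 2 has {2}, so it must be 1.
(r2,c6): row 2 has {1,3,4,5,6,7}; column 6 has {1,4,7}, so it must be 2.
(r3,c5): row 3 has {1,4,6,7}; column 5 has {3,5,6,7}, so it must be 2.
(r4,c1): row 4 has {1,3,4,5}; column 1 has {1,4,5,6,7}, so it must be 2.
(r4,c7): row 4 has {1,2,3,4,5}; column 7 has {1,2,3,6}, so it must be 7.
(r5,c4): row 5 has {1,2,6,7}; column 4 has {1,3,4,6,7}, so it must be 5.
(r5,c7): row 5 has {1,2,5,6,7}; column 7 has {1,2,3,6,7}, so it must be 4.
(r6,c6): row 6 has {2,3,6,7}; column 6 has {1,2,4,7}, so it must be 5.
(r7,c1): row 7 is empty so far; column 1 has {1,2,4,5,6,7}, so it must be 3.
(r7,c3): row 7 has {3}; column 3 has {2,3,4,5,6,7}, so it must be 1.
(r7,c4): row 7 has {1,3}; column 4 has {1,3,4,5,6,7}, so it must be 2.
(r7,c5): row 7 has {1,2,3}; column 5 has {2,3,5,6,7}, so it must be 4.
(r7,c6): row 7 has {1,2,3,4}; column 6 has {1,2,4,5,7}, so it must be 6.
(r7,c7): row 7 has {1,2,3,4,6}; column 7 has {1,2,3,4,6,7}, so it must be 5.
(r3,c6): row 3 has {1,2,4,6,7}; column 6 has {1,2,4,5,6,7}, so it must be 3.
(r4,c2): row 4 has {1,2,3,4,5,7}; column 2 has {1,2}, so it must be 6.
(r5,c2): row 5 has {1,2,4,5,6,7}; column 2 has {1,2,6}, so it must be 3.
(r6,c2): row 6 has {2,3,5,6,7}; column 2 has {1,2,3,6}, so it must be 4.
(r6,c5): row 6 has {2,3,4,5,6,7}; column 5 has {2,3,4,5,6,7}, so it must be 1.
(r7,c2): row 7 has {1,2,3,4,5,6}; column 2 has {1,2,3,4,6}, so it must be 7.
(r3,c2): row 3 has {1,2,3,4,6,7}; column 2 has {1,2,3,4,6,7}, so it must be 5.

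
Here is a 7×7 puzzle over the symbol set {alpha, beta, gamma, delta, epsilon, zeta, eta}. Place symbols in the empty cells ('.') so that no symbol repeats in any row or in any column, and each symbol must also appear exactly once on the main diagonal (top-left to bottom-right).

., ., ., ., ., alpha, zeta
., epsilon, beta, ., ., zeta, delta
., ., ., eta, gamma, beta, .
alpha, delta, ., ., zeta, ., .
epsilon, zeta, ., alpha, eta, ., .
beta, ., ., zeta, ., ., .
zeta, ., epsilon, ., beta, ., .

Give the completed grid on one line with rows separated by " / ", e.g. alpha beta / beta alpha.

(r2,c4) = gamma
(r2,c5) = alpha
(r3,c1) = delta
(r3,c2) = alpha
(r3,c3) = zeta
(r3,c7) = epsilon
(r4,c4) = beta
(r7,c4) = delta
(r1,c1) = gamma
(r1,c4) = epsilon
(r1,c5) = delta
(r2,c1) = eta
(r6,c5) = epsilon
(r6,c6) = delta
(r7,c7) = alpha
(r1,c3) = eta
(r4,c3) = gamma
(r4,c7) = eta
(r5,c3) = delta
(r5,c6) = gamma
(r5,c7) = beta
(r6,c3) = alpha
(r6,c7) = gamma
(r7,c6) = eta
(r1,c2) = beta
(r4,c6) = epsilon
(r6,c2) = eta
(r7,c2) = gamma

gamma beta eta epsilon delta alpha zeta / eta epsilon beta gamma alpha zeta delta / delta alpha zeta eta gamma beta epsilon / alpha delta gamma beta zeta epsilon eta / epsilon zeta delta alpha eta gamma beta / beta eta alpha zeta epsilon delta gamma / zeta gamma epsilon delta beta eta alpha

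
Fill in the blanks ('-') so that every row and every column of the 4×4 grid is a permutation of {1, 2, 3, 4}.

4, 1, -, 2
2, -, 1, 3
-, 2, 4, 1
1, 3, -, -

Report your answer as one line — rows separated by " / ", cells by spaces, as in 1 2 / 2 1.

row 1 has {1,2,4}; column 3 has {1,4} — only 3 is left for (r1,c3).
row 2 has {1,2,3}; column 2 has {1,2,3} — only 4 is left for (r2,c2).
row 3 has {1,2,4}; column 1 has {1,2,4} — only 3 is left for (r3,c1).
row 4 has {1,3}; column 3 has {1,3,4} — only 2 is left for (r4,c3).
row 4 has {1,2,3}; column 4 has {1,2,3} — only 4 is left for (r4,c4).

4 1 3 2 / 2 4 1 3 / 3 2 4 1 / 1 3 2 4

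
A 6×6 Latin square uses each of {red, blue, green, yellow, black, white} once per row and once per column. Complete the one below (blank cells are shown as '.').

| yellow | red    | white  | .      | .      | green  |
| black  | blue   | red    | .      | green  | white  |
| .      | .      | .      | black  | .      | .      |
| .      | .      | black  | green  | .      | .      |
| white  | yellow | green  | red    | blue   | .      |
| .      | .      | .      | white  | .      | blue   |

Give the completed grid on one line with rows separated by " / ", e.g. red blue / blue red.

At row 1, column 4: row 1 has {red,green,yellow,white}; column 4 has {red,green,black,white}; that leaves blue.
At row 1, column 5: row 1 has {red,blue,green,yellow,white}; column 5 has {blue,green}; that leaves black.
At row 2, column 4: row 2 has {red,blue,green,black,white}; column 4 has {red,blue,green,black,white}; that leaves yellow.
At row 4, column 2: row 4 has {green,black}; column 2 has {red,blue,yellow}; that leaves white.
At row 5, column 6: row 5 has {red,blue,green,yellow,white}; column 6 has {blue,green,white}; that leaves black.
At row 6, column 3: row 6 has {blue,white}; column 3 has {red,green,black,white}; that leaves yellow.
At row 6, column 5: row 6 has {blue,yellow,white}; column 5 has {blue,green,black}; that leaves red.
At row 3, column 2: row 3 has {black}; column 2 has {red,blue,yellow,white}; that leaves green.
At row 3, column 3: row 3 has {green,black}; column 3 has {red,green,yellow,black,white}; that leaves blue.
At row 4, column 5: row 4 has {green,black,white}; column 5 has {red,blue,green,black}; that leaves yellow.
At row 4, column 6: row 4 has {green,yellow,black,white}; column 6 has {blue,green,black,white}; that leaves red.
At row 6, column 1: row 6 has {red,blue,yellow,white}; column 1 has {yellow,black,white}; that leaves green.
At row 6, column 2: row 6 has {red,blue,green,yellow,white}; column 2 has {red,blue,green,yellow,white}; that leaves black.
At row 3, column 1: row 3 has {blue,green,black}; column 1 has {green,yellow,black,white}; that leaves red.
At row 3, column 5: row 3 has {red,blue,green,black}; column 5 has {red,blue,green,yellow,black}; that leaves white.
At row 3, column 6: row 3 has {red,blue,green,black,white}; column 6 has {red,blue,green,black,white}; that leaves yellow.
At row 4, column 1: row 4 has {red,green,yellow,black,white}; column 1 has {red,green,yellow,black,white}; that leaves blue.

yellow red white blue black green / black blue red yellow green white / red green blue black white yellow / blue white black green yellow red / white yellow green red blue black / green black yellow white red blue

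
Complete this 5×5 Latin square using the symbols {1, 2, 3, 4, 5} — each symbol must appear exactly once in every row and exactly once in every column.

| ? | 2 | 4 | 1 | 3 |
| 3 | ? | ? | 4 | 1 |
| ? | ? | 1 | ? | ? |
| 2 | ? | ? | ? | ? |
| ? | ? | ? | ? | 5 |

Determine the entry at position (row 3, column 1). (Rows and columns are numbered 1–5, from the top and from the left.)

4

(r1,c1): row 1 has {1,2,3,4}; column 1 has {2,3}, so it must be 5.
(r2,c2): row 2 has {1,3,4}; column 2 has {2}, so it must be 5.
(r2,c3): row 2 has {1,3,4,5}; column 3 has {1,4}, so it must be 2.
(r3,c1): row 3 has {1}; column 1 has {2,3,5}, so it must be 4.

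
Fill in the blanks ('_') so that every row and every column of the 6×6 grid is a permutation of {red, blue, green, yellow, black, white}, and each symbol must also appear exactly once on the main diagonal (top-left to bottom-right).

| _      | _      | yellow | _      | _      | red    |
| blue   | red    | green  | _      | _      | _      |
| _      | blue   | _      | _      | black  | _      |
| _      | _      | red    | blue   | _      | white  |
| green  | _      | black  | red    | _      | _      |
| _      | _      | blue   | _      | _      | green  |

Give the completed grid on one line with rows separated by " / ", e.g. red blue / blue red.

black green yellow white blue red / blue red green yellow white black / red blue white green black yellow / yellow black red blue green white / green white black red yellow blue / white yellow blue black red green

(r3,c3): row 3 has {blue,black}; column 3 has {red,blue,green,yellow,black}; the diagonal has {red,blue,green}, so it must be white.
(r3,c6): row 3 has {blue,black,white}; column 6 has {red,green,white}, so it must be yellow.
(r5,c5): row 5 has {red,green,black}; column 5 has {black}; the diagonal has {red,blue,green,white}, so it must be yellow.
(r5,c6): row 5 has {red,green,yellow,black}; column 6 has {red,green,yellow,white}, so it must be blue.
(r1,c1): row 1 has {red,yellow}; column 1 has {blue,green}; the diagonal has {red,blue,green,yellow,white}, so it must be black.
(r2,c5): row 2 has {red,blue,green}; column 5 has {yellow,black}, so it must be white.
(r2,c6): row 2 has {red,blue,green,white}; column 6 has {red,blue,green,yellow,white}, so it must be black.
(r3,c1): row 3 has {blue,yellow,black,white}; column 1 has {blue,green,black}, so it must be red.
(r3,c4): row 3 has {red,blue,yellow,black,white}; column 4 has {red,blue}, so it must be green.
(r4,c1): row 4 has {red,blue,white}; column 1 has {red,blue,green,black}, so it must be yellow.
(r4,c5): row 4 has {red,blue,yellow,white}; column 5 has {yellow,black,white}, so it must be green.
(r5,c2): row 5 has {red,blue,green,yellow,black}; column 2 has {red,blue}, so it must be white.
(r6,c1): row 6 has {blue,green}; column 1 has {red,blue,green,yellow,black}, so it must be white.
(r6,c5): row 6 has {blue,green,white}; column 5 has {green,yellow,black,white}, so it must be red.
(r1,c2): row 1 has {red,yellow,black}; column 2 has {red,blue,white}, so it must be green.
(r1,c4): row 1 has {red,green,yellow,black}; column 4 has {red,blue,green}, so it must be white.
(r1,c5): row 1 has {red,green,yellow,black,white}; column 5 has {red,green,yellow,black,white}, so it must be blue.
(r2,c4): row 2 has {red,blue,green,black,white}; column 4 has {red,blue,green,white}, so it must be yellow.
(r4,c2): row 4 has {red,blue,green,yellow,white}; column 2 has {red,blue,green,white}, so it must be black.
(r6,c2): row 6 has {red,blue,green,white}; column 2 has {red,blue,green,black,white}, so it must be yellow.
(r6,c4): row 6 has {red,blue,green,yellow,white}; column 4 has {red,blue,green,yellow,white}, so it must be black.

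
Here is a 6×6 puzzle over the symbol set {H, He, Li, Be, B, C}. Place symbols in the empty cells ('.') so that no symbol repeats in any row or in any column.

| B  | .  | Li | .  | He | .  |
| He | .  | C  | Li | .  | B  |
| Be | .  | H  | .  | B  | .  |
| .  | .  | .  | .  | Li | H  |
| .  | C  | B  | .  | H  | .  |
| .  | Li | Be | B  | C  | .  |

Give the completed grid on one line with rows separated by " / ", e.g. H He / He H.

B Be Li H He C / He H C Li Be B / Be He H C B Li / C B He Be Li H / Li C B He H Be / H Li Be B C He

At row 2, column 5: row 2 has {He,Li,B,C}; column 5 has {H,He,Li,B,C}; that leaves Be.
At row 3, column 2: row 3 has {H,Be,B}; column 2 has {Li,C}; that leaves He.
At row 3, column 4: row 3 has {H,He,Be,B}; column 4 has {Li,B}; that leaves C.
At row 3, column 6: row 3 has {H,He,Be,B,C}; column 6 has {H,B}; that leaves Li.
At row 4, column 1: row 4 has {H,Li}; column 1 has {He,Be,B}; that leaves C.
At row 4, column 3: row 4 has {H,Li,C}; column 3 has {H,Li,Be,B,C}; that leaves He.
At row 4, column 4: row 4 has {H,He,Li,C}; column 4 has {Li,B,C}; that leaves Be.
At row 5, column 1: row 5 has {H,B,C}; column 1 has {He,Be,B,C}; that leaves Li.
At row 5, column 4: row 5 has {H,Li,B,C}; column 4 has {Li,Be,B,C}; that leaves He.
At row 5, column 6: row 5 has {H,He,Li,B,C}; column 6 has {H,Li,B}; that leaves Be.
At row 6, column 1: row 6 has {Li,Be,B,C}; column 1 has {He,Li,Be,B,C}; that leaves H.
At row 6, column 6: row 6 has {H,Li,Be,B,C}; column 6 has {H,Li,Be,B}; that leaves He.
At row 1, column 4: row 1 has {He,Li,B}; column 4 has {He,Li,Be,B,C}; that leaves H.
At row 1, column 6: row 1 has {H,He,Li,B}; column 6 has {H,He,Li,Be,B}; that leaves C.
At row 2, column 2: row 2 has {He,Li,Be,B,C}; column 2 has {He,Li,C}; that leaves H.
At row 4, column 2: row 4 has {H,He,Li,Be,C}; column 2 has {H,He,Li,C}; that leaves B.
At row 1, column 2: row 1 has {H,He,Li,B,C}; column 2 has {H,He,Li,B,C}; that leaves Be.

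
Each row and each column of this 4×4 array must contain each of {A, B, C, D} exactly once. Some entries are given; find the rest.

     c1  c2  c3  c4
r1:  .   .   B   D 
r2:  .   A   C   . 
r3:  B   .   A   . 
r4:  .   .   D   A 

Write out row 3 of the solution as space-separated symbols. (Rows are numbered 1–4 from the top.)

B D A C

(r1,c2) = C
(r2,c1) = D
(r2,c4) = B
(r3,c2) = D
(r3,c4) = C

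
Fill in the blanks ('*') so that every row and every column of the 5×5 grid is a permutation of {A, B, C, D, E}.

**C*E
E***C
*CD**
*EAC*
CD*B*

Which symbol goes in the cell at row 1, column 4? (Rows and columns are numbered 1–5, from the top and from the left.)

A

(r2,c3): row 2 has {C,E}; column 3 has {A,C,D}, so it must be B.
(r5,c3): row 5 has {B,C,D}; column 3 has {A,B,C,D}, so it must be E.
(r5,c5): row 5 has {B,C,D,E}; column 5 has {C,E}, so it must be A.
(r2,c2): row 2 has {B,C,E}; column 2 has {C,D,E}, so it must be A.
(r2,c4): row 2 has {A,B,C,E}; column 4 has {B,C}, so it must be D.
(r3,c5): row 3 has {C,D}; column 5 has {A,C,E}, so it must be B.
(r4,c5): row 4 has {A,C,E}; column 5 has {A,B,C,E}, so it must be D.
(r1,c2): row 1 has {C,E}; column 2 has {A,C,D,E}, so it must be B.
(r1,c4): row 1 has {B,C,E}; column 4 has {B,C,D}, so it must be A.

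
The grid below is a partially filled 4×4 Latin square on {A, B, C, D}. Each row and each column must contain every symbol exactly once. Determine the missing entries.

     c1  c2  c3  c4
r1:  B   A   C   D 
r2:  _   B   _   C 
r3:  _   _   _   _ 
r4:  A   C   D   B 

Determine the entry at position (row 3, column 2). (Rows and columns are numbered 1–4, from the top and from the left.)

(r2,c1) = D
(r2,c3) = A
(r3,c1) = C
(r3,c2) = D

D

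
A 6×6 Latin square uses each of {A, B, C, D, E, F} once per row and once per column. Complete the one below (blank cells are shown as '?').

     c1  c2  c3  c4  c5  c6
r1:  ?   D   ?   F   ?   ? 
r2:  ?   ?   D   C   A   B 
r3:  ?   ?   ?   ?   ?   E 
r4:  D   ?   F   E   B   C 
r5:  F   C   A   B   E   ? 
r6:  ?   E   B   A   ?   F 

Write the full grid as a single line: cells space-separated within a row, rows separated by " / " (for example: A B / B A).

B D E F C A / E F D C A B / A B C D F E / D A F E B C / F C A B E D / C E B A D F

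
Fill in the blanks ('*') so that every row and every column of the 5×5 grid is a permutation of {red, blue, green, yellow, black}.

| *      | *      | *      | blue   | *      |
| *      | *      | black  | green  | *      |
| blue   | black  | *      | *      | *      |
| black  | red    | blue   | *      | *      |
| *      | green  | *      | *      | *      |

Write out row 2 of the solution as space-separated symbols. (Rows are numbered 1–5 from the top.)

yellow blue black green red

At row 1, column 2: row 1 has {blue}; column 2 has {red,green,black}; that leaves yellow.
At row 2, column 2: row 2 has {green,black}; column 2 has {red,green,yellow,black}; that leaves blue.
At row 4, column 4: row 4 has {red,blue,black}; column 4 has {blue,green}; that leaves yellow.
At row 4, column 5: row 4 has {red,blue,yellow,black}; column 5 is empty so far; that leaves green.
At row 3, column 4: row 3 has {blue,black}; column 4 has {blue,green,yellow}; that leaves red.
At row 3, column 5: row 3 has {red,blue,black}; column 5 has {green}; that leaves yellow.
At row 5, column 4: row 5 has {green}; column 4 has {red,blue,green,yellow}; that leaves black.
At row 2, column 5: row 2 has {blue,green,black}; column 5 has {green,yellow}; that leaves red.
At row 3, column 3: row 3 has {red,blue,yellow,black}; column 3 has {blue,black}; that leaves green.
At row 5, column 5: row 5 has {green,black}; column 5 has {red,green,yellow}; that leaves blue.
At row 1, column 3: row 1 has {blue,yellow}; column 3 has {blue,green,black}; that leaves red.
At row 1, column 5: row 1 has {red,blue,yellow}; column 5 has {red,blue,green,yellow}; that leaves black.
At row 2, column 1: row 2 has {red,blue,green,black}; column 1 has {blue,black}; that leaves yellow.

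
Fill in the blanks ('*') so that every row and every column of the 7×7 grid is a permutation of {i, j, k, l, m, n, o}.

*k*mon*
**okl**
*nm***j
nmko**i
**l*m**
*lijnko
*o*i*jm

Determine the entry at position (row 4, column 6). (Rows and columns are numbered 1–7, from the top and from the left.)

l

(r1,c3) = j
(r1,c7) = l
(r2,c7) = n
(r3,c4) = l
(r4,c5) = j
(r4,c6) = l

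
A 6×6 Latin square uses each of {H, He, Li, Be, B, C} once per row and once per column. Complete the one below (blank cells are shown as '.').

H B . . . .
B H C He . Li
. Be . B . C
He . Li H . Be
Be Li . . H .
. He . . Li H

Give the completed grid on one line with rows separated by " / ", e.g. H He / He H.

(r1,c6) = He
(r2,c5) = Be
(r3,c1) = Li
(r3,c5) = He
(r4,c2) = C
(r4,c5) = B
(r5,c4) = C
(r5,c6) = B
(r6,c1) = C
(r6,c4) = Be
(r1,c3) = Be
(r1,c4) = Li
(r1,c5) = C
(r3,c3) = H
(r5,c3) = He
(r6,c3) = B

H B Be Li C He / B H C He Be Li / Li Be H B He C / He C Li H B Be / Be Li He C H B / C He B Be Li H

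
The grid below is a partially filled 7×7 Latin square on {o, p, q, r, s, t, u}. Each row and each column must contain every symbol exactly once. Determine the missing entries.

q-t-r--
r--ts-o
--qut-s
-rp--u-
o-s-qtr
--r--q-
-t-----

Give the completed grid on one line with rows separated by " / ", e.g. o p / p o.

q p t s r o u / r q u t s p o / p o q u t r s / s r p q o u t / o u s p q t r / t s r o u q p / u t o r p s q

At row 2, column 3: row 2 has {o,r,s,t}; column 3 has {p,q,r,s,t}; that leaves u.
At row 2, column 6: row 2 has {o,r,s,t,u}; column 6 has {q,t,u}; that leaves p.
At row 3, column 1: row 3 has {q,s,t,u}; column 1 has {o,q,r}; that leaves p.
At row 3, column 2: row 3 has {p,q,s,t,u}; column 2 has {r,t}; that leaves o.
At row 3, column 6: row 3 has {o,p,q,s,t,u}; column 6 has {p,q,t,u}; that leaves r.
At row 4, column 5: row 4 has {p,r,u}; column 5 has {q,r,s,t}; that leaves o.
At row 5, column 4: row 5 has {o,q,r,s,t}; column 4 has {t,u}; that leaves p.
At row 7, column 3: row 7 has {t}; column 3 has {p,q,r,s,t,u}; that leaves o.
At row 7, column 6: row 7 has {o,t}; column 6 has {p,q,r,t,u}; that leaves s.
At row 1, column 6: row 1 has {q,r,t}; column 6 has {p,q,r,s,t,u}; that leaves o.
At row 2, column 2: row 2 has {o,p,r,s,t,u}; column 2 has {o,r,t}; that leaves q.
At row 5, column 2: row 5 has {o,p,q,r,s,t}; column 2 has {o,q,r,t}; that leaves u.
At row 7, column 1: row 7 has {o,s,t}; column 1 has {o,p,q,r}; that leaves u.
At row 7, column 5: row 7 has {o,s,t,u}; column 5 has {o,q,r,s,t}; that leaves p.
At row 7, column 7: row 7 has {o,p,s,t,u}; column 7 has {o,r,s}; that leaves q.
At row 1, column 4: row 1 has {o,q,r,t}; column 4 has {p,t,u}; that leaves s.
At row 4, column 4: row 4 has {o,p,r,u}; column 4 has {p,s,t,u}; that leaves q.
At row 4, column 7: row 4 has {o,p,q,r,u}; column 7 has {o,q,r,s}; that leaves t.
At row 6, column 4: row 6 has {q,r}; column 4 has {p,q,s,t,u}; that leaves o.
At row 6, column 5: row 6 has {o,q,r}; column 5 has {o,p,q,r,s,t}; that leaves u.
At row 6, column 7: row 6 has {o,q,r,u}; column 7 has {o,q,r,s,t}; that leaves p.
At row 7, column 4: row 7 has {o,p,q,s,t,u}; column 4 has {o,p,q,s,t,u}; that leaves r.
At row 1, column 2: row 1 has {o,q,r,s,t}; column 2 has {o,q,r,t,u}; that leaves p.
At row 1, column 7: row 1 has {o,p,q,r,s,t}; column 7 has {o,p,q,r,s,t}; that leaves u.
At row 4, column 1: row 4 has {o,p,q,r,t,u}; column 1 has {o,p,q,r,u}; that leaves s.
At row 6, column 1: row 6 has {o,p,q,r,u}; column 1 has {o,p,q,r,s,u}; that leaves t.
At row 6, column 2: row 6 has {o,p,q,r,t,u}; column 2 has {o,p,q,r,t,u}; that leaves s.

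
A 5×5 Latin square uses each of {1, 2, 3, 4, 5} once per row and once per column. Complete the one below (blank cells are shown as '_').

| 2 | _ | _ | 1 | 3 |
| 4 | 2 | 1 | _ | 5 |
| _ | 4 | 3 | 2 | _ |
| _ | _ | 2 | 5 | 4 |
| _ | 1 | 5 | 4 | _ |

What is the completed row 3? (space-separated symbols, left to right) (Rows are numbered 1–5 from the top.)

5 4 3 2 1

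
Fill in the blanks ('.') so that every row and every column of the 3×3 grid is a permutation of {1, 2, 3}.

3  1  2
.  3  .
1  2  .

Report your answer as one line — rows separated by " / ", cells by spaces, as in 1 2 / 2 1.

3 1 2 / 2 3 1 / 1 2 3

Cell (r2,c1): row 2 has {3}; column 1 has {1,3} → 2.
Cell (r2,c3): row 2 has {2,3}; column 3 has {2} → 1.
Cell (r3,c3): row 3 has {1,2}; column 3 has {1,2} → 3.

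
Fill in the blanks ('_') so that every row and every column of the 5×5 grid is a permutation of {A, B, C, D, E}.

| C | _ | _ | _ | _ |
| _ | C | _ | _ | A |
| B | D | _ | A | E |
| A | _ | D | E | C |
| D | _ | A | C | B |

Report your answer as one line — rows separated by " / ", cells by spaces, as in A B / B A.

(r1,c5) = D
(r2,c1) = E
(r2,c3) = B
(r2,c4) = D
(r3,c3) = C
(r4,c2) = B
(r5,c2) = E
(r1,c2) = A
(r1,c3) = E
(r1,c4) = B

C A E B D / E C B D A / B D C A E / A B D E C / D E A C B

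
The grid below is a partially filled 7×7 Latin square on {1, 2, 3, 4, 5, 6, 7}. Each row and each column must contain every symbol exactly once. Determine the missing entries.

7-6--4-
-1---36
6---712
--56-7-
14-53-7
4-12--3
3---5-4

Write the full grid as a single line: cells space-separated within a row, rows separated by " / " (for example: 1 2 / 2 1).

7 2 6 3 1 4 5 / 5 1 4 7 2 3 6 / 6 5 3 4 7 1 2 / 2 3 5 6 4 7 1 / 1 4 2 5 3 6 7 / 4 7 1 2 6 5 3 / 3 6 7 1 5 2 4

(r4,c1) = 2
(r4,c2) = 3
(r4,c7) = 1
(r5,c3) = 2
(r5,c6) = 6
(r6,c5) = 6
(r6,c6) = 5
(r7,c3) = 7
(r7,c4) = 1
(r7,c6) = 2
(r1,c4) = 3
(r1,c7) = 5
(r2,c1) = 5
(r2,c3) = 4
(r2,c4) = 7
(r2,c5) = 2
(r3,c2) = 5
(r3,c3) = 3
(r3,c4) = 4
(r4,c5) = 4
(r6,c2) = 7
(r7,c2) = 6
(r1,c2) = 2
(r1,c5) = 1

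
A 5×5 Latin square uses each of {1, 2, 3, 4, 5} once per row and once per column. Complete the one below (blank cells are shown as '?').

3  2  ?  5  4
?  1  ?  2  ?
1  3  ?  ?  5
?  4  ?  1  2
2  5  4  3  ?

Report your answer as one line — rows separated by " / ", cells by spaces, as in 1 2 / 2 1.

At row 1, column 3: row 1 has {2,3,4,5}; column 3 has {4}; that leaves 1.
At row 2, column 5: row 2 has {1,2}; column 5 has {2,4,5}; that leaves 3.
At row 3, column 3: row 3 has {1,3,5}; column 3 has {1,4}; that leaves 2.
At row 3, column 4: row 3 has {1,2,3,5}; column 4 has {1,2,3,5}; that leaves 4.
At row 4, column 1: row 4 has {1,2,4}; column 1 has {1,2,3}; that leaves 5.
At row 4, column 3: row 4 has {1,2,4,5}; column 3 has {1,2,4}; that leaves 3.
At row 5, column 5: row 5 has {2,3,4,5}; column 5 has {2,3,4,5}; that leaves 1.
At row 2, column 1: row 2 has {1,2,3}; column 1 has {1,2,3,5}; that leaves 4.
At row 2, column 3: row 2 has {1,2,3,4}; column 3 has {1,2,3,4}; that leaves 5.

3 2 1 5 4 / 4 1 5 2 3 / 1 3 2 4 5 / 5 4 3 1 2 / 2 5 4 3 1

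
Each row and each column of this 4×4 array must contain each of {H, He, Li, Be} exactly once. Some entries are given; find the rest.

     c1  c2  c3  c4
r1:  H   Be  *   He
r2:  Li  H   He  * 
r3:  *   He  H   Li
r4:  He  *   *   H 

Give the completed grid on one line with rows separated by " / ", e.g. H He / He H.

At row 1, column 3: row 1 has {H,He,Be}; column 3 has {H,He}; that leaves Li.
At row 2, column 4: row 2 has {H,He,Li}; column 4 has {H,He,Li}; that leaves Be.
At row 3, column 1: row 3 has {H,He,Li}; column 1 has {H,He,Li}; that leaves Be.
At row 4, column 2: row 4 has {H,He}; column 2 has {H,He,Be}; that leaves Li.
At row 4, column 3: row 4 has {H,He,Li}; column 3 has {H,He,Li}; that leaves Be.

H Be Li He / Li H He Be / Be He H Li / He Li Be H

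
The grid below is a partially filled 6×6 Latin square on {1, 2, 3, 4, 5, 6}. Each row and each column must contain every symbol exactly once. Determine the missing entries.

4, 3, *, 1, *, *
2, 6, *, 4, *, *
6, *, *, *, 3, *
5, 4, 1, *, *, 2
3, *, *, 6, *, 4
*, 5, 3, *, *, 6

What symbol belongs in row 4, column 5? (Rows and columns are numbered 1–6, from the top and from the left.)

6

At row 1, column 6: row 1 has {1,3,4}; column 6 has {2,4,6}; that leaves 5.
At row 2, column 3: row 2 has {2,4,6}; column 3 has {1,3}; that leaves 5.
At row 2, column 5: row 2 has {2,4,5,6}; column 5 has {3}; that leaves 1.
At row 2, column 6: row 2 has {1,2,4,5,6}; column 6 has {2,4,5,6}; that leaves 3.
At row 3, column 6: row 3 has {3,6}; column 6 has {2,3,4,5,6}; that leaves 1.
At row 4, column 4: row 4 has {1,2,4,5}; column 4 has {1,4,6}; that leaves 3.
At row 4, column 5: row 4 has {1,2,3,4,5}; column 5 has {1,3}; that leaves 6.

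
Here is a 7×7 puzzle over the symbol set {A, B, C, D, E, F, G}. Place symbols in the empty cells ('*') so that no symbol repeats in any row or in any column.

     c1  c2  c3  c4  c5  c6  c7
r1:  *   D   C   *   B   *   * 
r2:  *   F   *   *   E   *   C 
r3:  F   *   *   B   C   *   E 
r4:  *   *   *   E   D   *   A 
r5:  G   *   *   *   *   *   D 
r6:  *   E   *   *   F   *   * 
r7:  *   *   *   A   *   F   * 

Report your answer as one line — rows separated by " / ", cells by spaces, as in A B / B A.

A D C G B E F / B F A D E G C / F A G B C D E / C G F E D B A / G B E F A C D / D E B C F A G / E C D A G F B

(r5,c5): row 5 has {D,G}; column 5 has {B,C,D,E,F}, so it must be A.
(r7,c5): row 7 has {A,F}; column 5 has {A,B,C,D,E,F}, so it must be G.
(r7,c7): row 7 has {A,F,G}; column 7 has {A,C,D,E}, so it must be B.
(r6,c7): row 6 has {E,F}; column 7 has {A,B,C,D,E}, so it must be G.
(r7,c2): row 7 has {A,B,F,G}; column 2 has {D,E,F}, so it must be C.
(r1,c7): row 1 has {B,C,D}; column 7 has {A,B,C,D,E,G}, so it must be F.
(r5,c2): row 5 has {A,D,G}; column 2 has {C,D,E,F}, so it must be B.
(r1,c4): row 1 has {B,C,D,F}; column 4 has {A,B,E}, so it must be G.
(r2,c4): row 2 has {C,E,F}; column 4 has {A,B,E,G}, so it must be D.
(r4,c2): row 4 has {A,D,E}; column 2 has {B,C,D,E,F}, so it must be G.
(r6,c4): row 6 has {E,F,G}; column 4 has {A,B,D,E,G}, so it must be C.
(r3,c2): row 3 has {B,C,E,F}; column 2 has {B,C,D,E,F,G}, so it must be A.
(r5,c4): row 5 has {A,B,D,G}; column 4 has {A,B,C,D,E,G}, so it must be F.
(r5,c3): row 5 has {A,B,D,F,G}; column 3 has {C}, so it must be E.
(r5,c6): row 5 has {A,B,D,E,F,G}; column 6 has {F}, so it must be C.
(r7,c3): row 7 has {A,B,C,F,G}; column 3 has {C,E}, so it must be D.
(r3,c3): row 3 has {A,B,C,E,F}; column 3 has {C,D,E}, so it must be G.
(r3,c6): row 3 has {A,B,C,E,F,G}; column 6 has {C,F}, so it must be D.
(r4,c6): row 4 has {A,D,E,G}; column 6 has {C,D,F}, so it must be B.
(r6,c6): row 6 has {C,E,F,G}; column 6 has {B,C,D,F}, so it must be A.
(r7,c1): row 7 has {A,B,C,D,F,G}; column 1 has {F,G}, so it must be E.
(r1,c1): row 1 has {B,C,D,F,G}; column 1 has {E,F,G}, so it must be A.
(r1,c6): row 1 has {A,B,C,D,F,G}; column 6 has {A,B,C,D,F}, so it must be E.
(r2,c1): row 2 has {C,D,E,F}; column 1 has {A,E,F,G}, so it must be B.
(r2,c3): row 2 has {B,C,D,E,F}; column 3 has {C,D,E,G}, so it must be A.
(r2,c6): row 2 has {A,B,C,D,E,F}; column 6 has {A,B,C,D,E,F}, so it must be G.
(r4,c1): row 4 has {A,B,D,E,G}; column 1 has {A,B,E,F,G}, so it must be C.
(r4,c3): row 4 has {A,B,C,D,E,G}; column 3 has {A,C,D,E,G}, so it must be F.
(r6,c1): row 6 has {A,C,E,F,G}; column 1 has {A,B,C,E,F,G}, so it must be D.
(r6,c3): row 6 has {A,C,D,E,F,G}; column 3 has {A,C,D,E,F,G}, so it must be B.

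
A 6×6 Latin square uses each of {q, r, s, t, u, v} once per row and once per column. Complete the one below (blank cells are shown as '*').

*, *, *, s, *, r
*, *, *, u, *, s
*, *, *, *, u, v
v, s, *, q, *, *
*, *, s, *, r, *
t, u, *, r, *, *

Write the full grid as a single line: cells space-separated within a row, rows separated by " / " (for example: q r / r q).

q t u s v r / r v t u q s / s r q t u v / v s r q t u / u q s v r t / t u v r s q

row 3 has {u,v}; column 4 has {q,r,s,u} — only t is left for (r3,c4).
row 4 has {q,s,v}; column 5 has {r,u} — only t is left for (r4,c5).
row 4 has {q,s,t,v}; column 6 has {r,s,v} — only u is left for (r4,c6).
row 5 has {r,s}; column 4 has {q,r,s,t,u} — only v is left for (r5,c4).
row 6 has {r,t,u}; column 6 has {r,s,u,v} — only q is left for (r6,c6).
row 4 has {q,s,t,u,v}; column 3 has {s} — only r is left for (r4,c3).
row 5 has {r,s,v}; column 6 has {q,r,s,u,v} — only t is left for (r5,c6).
row 6 has {q,r,t,u}; column 3 has {r,s} — only v is left for (r6,c3).
row 6 has {q,r,t,u,v}; column 5 has {r,t,u} — only s is left for (r6,c5).
row 3 has {t,u,v}; column 3 has {r,s,v} — only q is left for (r3,c3).
row 5 has {r,s,t,v}; column 2 has {s,u} — only q is left for (r5,c2).
row 2 has {s,u}; column 3 has {q,r,s,v} — only t is left for (r2,c3).
row 3 has {q,t,u,v}; column 2 has {q,s,u} — only r is left for (r3,c2).
row 5 has {q,r,s,t,v}; column 1 has {t,v} — only u is left for (r5,c1).
row 1 has {r,s}; column 1 has {t,u,v} — only q is left for (r1,c1).
row 1 has {q,r,s}; column 3 has {q,r,s,t,v} — only u is left for (r1,c3).
row 1 has {q,r,s,u}; column 5 has {r,s,t,u} — only v is left for (r1,c5).
row 2 has {s,t,u}; column 1 has {q,t,u,v} — only r is left for (r2,c1).
row 2 has {r,s,t,u}; column 2 has {q,r,s,u} — only v is left for (r2,c2).
row 2 has {r,s,t,u,v}; column 5 has {r,s,t,u,v} — only q is left for (r2,c5).
row 3 has {q,r,t,u,v}; column 1 has {q,r,t,u,v} — only s is left for (r3,c1).
row 1 has {q,r,s,u,v}; column 2 has {q,r,s,u,v} — only t is left for (r1,c2).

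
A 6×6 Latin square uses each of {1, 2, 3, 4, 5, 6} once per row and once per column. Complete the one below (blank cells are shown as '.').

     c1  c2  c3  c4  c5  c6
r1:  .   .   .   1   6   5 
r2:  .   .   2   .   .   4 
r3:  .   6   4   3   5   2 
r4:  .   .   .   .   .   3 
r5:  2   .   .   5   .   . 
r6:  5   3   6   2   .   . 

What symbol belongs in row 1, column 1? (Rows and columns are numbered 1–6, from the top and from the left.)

4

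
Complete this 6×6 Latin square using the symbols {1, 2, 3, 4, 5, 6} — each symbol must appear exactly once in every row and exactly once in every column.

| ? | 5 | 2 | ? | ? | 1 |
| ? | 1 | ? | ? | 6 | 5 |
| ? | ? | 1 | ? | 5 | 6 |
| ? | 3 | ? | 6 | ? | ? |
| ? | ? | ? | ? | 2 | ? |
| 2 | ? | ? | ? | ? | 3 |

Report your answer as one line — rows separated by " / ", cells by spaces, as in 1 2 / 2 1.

6 5 2 4 3 1 / 3 1 4 2 6 5 / 4 2 1 3 5 6 / 1 3 5 6 4 2 / 5 6 3 1 2 4 / 2 4 6 5 1 3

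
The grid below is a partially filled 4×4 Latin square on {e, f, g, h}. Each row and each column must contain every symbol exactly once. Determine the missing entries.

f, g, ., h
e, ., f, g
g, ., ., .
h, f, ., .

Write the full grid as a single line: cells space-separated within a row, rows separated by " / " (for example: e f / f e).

(r1,c3) = e
(r2,c2) = h
(r3,c2) = e
(r3,c3) = h
(r3,c4) = f
(r4,c3) = g
(r4,c4) = e

f g e h / e h f g / g e h f / h f g e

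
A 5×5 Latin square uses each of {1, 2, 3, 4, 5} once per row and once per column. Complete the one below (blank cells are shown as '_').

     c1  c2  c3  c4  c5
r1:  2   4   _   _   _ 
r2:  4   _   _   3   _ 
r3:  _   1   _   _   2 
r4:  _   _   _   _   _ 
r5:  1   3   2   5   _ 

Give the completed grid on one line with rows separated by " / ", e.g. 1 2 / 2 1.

2 4 5 1 3 / 4 2 1 3 5 / 5 1 3 4 2 / 3 5 4 2 1 / 1 3 2 5 4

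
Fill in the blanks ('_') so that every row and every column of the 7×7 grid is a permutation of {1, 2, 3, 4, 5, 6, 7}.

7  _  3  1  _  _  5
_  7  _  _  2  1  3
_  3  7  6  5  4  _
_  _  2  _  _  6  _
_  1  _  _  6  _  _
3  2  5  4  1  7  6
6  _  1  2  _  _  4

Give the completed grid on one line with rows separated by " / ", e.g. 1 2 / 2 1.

(r1,c5) = 4
(r1,c6) = 2
(r2,c4) = 5
(r5,c3) = 4
(r7,c2) = 5
(r7,c6) = 3
(r1,c2) = 6
(r2,c1) = 4
(r2,c3) = 6
(r4,c2) = 4
(r5,c6) = 5
(r7,c5) = 7
(r4,c5) = 3
(r5,c1) = 2
(r5,c7) = 7
(r3,c1) = 1
(r3,c7) = 2
(r4,c1) = 5
(r4,c4) = 7
(r4,c7) = 1
(r5,c4) = 3

7 6 3 1 4 2 5 / 4 7 6 5 2 1 3 / 1 3 7 6 5 4 2 / 5 4 2 7 3 6 1 / 2 1 4 3 6 5 7 / 3 2 5 4 1 7 6 / 6 5 1 2 7 3 4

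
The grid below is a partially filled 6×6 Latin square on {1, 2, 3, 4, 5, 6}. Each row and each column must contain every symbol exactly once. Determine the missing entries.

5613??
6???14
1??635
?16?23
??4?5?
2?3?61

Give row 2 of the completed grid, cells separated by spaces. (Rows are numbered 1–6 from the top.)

row 1 has {1,3,5,6}; column 5 has {1,2,3,5,6} — only 4 is left for (r1,c5).
row 1 has {1,3,4,5,6}; column 6 has {1,3,4,5} — only 2 is left for (r1,c6).
row 3 has {1,3,5,6}; column 3 has {1,3,4,6} — only 2 is left for (r3,c3).
row 4 has {1,2,3,6}; column 1 has {1,2,5,6} — only 4 is left for (r4,c1).
row 4 has {1,2,3,4,6}; column 4 has {3,6} — only 5 is left for (r4,c4).
row 5 has {4,5}; column 1 has {1,2,4,5,6} — only 3 is left for (r5,c1).
row 5 has {3,4,5}; column 2 has {1,6} — only 2 is left for (r5,c2).
row 5 has {2,3,4,5}; column 4 has {3,5,6} — only 1 is left for (r5,c4).
row 5 has {1,2,3,4,5}; column 6 has {1,2,3,4,5} — only 6 is left for (r5,c6).
row 6 has {1,2,3,6}; column 4 has {1,3,5,6} — only 4 is left for (r6,c4).
row 2 has {1,4,6}; column 3 has {1,2,3,4,6} — only 5 is left for (r2,c3).
row 2 has {1,4,5,6}; column 4 has {1,3,4,5,6} — only 2 is left for (r2,c4).
row 3 has {1,2,3,5,6}; column 2 has {1,2,6} — only 4 is left for (r3,c2).
row 6 has {1,2,3,4,6}; column 2 has {1,2,4,6} — only 5 is left for (r6,c2).
row 2 has {1,2,4,5,6}; column 2 has {1,2,4,5,6} — only 3 is left for (r2,c2).

6 3 5 2 1 4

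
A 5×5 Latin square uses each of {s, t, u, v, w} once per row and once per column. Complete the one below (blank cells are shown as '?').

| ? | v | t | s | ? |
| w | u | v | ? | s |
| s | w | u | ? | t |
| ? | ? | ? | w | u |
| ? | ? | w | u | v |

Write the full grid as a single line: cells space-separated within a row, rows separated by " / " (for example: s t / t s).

u v t s w / w u v t s / s w u v t / v t s w u / t s w u v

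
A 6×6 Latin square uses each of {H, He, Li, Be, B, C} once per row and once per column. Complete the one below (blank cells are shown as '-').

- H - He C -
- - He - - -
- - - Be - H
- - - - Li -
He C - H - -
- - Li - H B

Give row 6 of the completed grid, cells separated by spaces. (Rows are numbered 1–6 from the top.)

Be He Li C H B

(r6,c4) = C
(r4,c4) = B
(r6,c1) = Be
(r6,c2) = He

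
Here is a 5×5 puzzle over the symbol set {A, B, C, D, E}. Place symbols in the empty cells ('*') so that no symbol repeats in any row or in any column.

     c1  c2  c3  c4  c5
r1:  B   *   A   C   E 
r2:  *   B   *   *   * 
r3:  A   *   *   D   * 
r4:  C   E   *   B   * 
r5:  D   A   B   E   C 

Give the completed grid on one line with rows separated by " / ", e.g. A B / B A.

(r1,c2): row 1 has {A,B,C,E}; column 2 has {A,B,E}, so it must be D.
(r2,c1): row 2 has {B}; column 1 has {A,B,C,D}, so it must be E.
(r2,c4): row 2 has {B,E}; column 4 has {B,C,D,E}, so it must be A.
(r2,c5): row 2 has {A,B,E}; column 5 has {C,E}, so it must be D.
(r3,c2): row 3 has {A,D}; column 2 has {A,B,D,E}, so it must be C.
(r3,c3): row 3 has {A,C,D}; column 3 has {A,B}, so it must be E.
(r3,c5): row 3 has {A,C,D,E}; column 5 has {C,D,E}, so it must be B.
(r4,c3): row 4 has {B,C,E}; column 3 has {A,B,E}, so it must be D.
(r4,c5): row 4 has {B,C,D,E}; column 5 has {B,C,D,E}, so it must be A.
(r2,c3): row 2 has {A,B,D,E}; column 3 has {A,B,D,E}, so it must be C.

B D A C E / E B C A D / A C E D B / C E D B A / D A B E C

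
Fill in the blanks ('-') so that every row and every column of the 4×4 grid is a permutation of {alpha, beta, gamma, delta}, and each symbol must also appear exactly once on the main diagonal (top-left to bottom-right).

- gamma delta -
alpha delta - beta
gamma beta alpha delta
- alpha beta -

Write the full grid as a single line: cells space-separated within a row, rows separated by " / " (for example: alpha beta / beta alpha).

beta gamma delta alpha / alpha delta gamma beta / gamma beta alpha delta / delta alpha beta gamma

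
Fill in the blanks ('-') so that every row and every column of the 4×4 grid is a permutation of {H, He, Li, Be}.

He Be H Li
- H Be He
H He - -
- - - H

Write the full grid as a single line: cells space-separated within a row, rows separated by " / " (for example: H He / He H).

He Be H Li / Li H Be He / H He Li Be / Be Li He H

Cell (r2,c1): row 2 has {H,He,Be}; column 1 has {H,He} → Li.
Cell (r3,c3): row 3 has {H,He}; column 3 has {H,Be} → Li.
Cell (r3,c4): row 3 has {H,He,Li}; column 4 has {H,He,Li} → Be.
Cell (r4,c1): row 4 has {H}; column 1 has {H,He,Li} → Be.
Cell (r4,c2): row 4 has {H,Be}; column 2 has {H,He,Be} → Li.
Cell (r4,c3): row 4 has {H,Li,Be}; column 3 has {H,Li,Be} → He.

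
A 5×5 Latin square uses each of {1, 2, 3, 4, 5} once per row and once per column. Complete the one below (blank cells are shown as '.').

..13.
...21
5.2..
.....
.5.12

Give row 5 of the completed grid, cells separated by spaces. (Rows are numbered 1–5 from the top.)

3 5 4 1 2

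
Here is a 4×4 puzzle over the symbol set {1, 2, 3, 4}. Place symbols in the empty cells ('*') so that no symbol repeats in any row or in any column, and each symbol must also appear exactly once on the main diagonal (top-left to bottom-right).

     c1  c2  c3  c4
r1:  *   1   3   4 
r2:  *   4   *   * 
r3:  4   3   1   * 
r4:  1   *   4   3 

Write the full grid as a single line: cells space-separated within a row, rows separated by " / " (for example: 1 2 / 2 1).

Cell (r1,c1): row 1 has {1,3,4}; column 1 has {1,4}; the diagonal has {1,3,4} → 2.
Cell (r2,c1): row 2 has {4}; column 1 has {1,2,4} → 3.
Cell (r2,c3): row 2 has {3,4}; column 3 has {1,3,4} → 2.
Cell (r2,c4): row 2 has {2,3,4}; column 4 has {3,4} → 1.
Cell (r3,c4): row 3 has {1,3,4}; column 4 has {1,3,4} → 2.
Cell (r4,c2): row 4 has {1,3,4}; column 2 has {1,3,4} → 2.

2 1 3 4 / 3 4 2 1 / 4 3 1 2 / 1 2 4 3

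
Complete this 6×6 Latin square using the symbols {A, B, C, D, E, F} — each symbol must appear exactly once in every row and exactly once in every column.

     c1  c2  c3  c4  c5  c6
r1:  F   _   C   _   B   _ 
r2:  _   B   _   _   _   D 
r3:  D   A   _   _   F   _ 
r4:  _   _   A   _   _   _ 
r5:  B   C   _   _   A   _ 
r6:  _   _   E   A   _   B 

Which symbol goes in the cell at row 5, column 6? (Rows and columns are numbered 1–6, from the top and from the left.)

At row 2, column 3: row 2 has {B,D}; column 3 has {A,C,E}; that leaves F.
At row 3, column 3: row 3 has {A,D,F}; column 3 has {A,C,E,F}; that leaves B.
At row 5, column 3: row 5 has {A,B,C}; column 3 has {A,B,C,E,F}; that leaves D.
At row 6, column 1: row 6 has {A,B,E}; column 1 has {B,D,F}; that leaves C.
At row 6, column 5: row 6 has {A,B,C,E}; column 5 has {A,B,F}; that leaves D.
At row 4, column 1: row 4 has {A}; column 1 has {B,C,D,F}; that leaves E.
At row 4, column 5: row 4 has {A,E}; column 5 has {A,B,D,F}; that leaves C.
At row 4, column 6: row 4 has {A,C,E}; column 6 has {B,D}; that leaves F.
At row 5, column 6: row 5 has {A,B,C,D}; column 6 has {B,D,F}; that leaves E.

E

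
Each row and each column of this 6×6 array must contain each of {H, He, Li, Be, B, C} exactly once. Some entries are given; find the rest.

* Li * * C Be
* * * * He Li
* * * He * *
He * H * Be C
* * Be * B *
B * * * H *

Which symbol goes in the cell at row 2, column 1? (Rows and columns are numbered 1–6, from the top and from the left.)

C

(r1,c1) = H
(r1,c4) = B
(r3,c5) = Li
(r4,c2) = B
(r4,c4) = Li
(r6,c6) = He
(r1,c3) = He
(r5,c6) = H
(r3,c6) = B
(r5,c4) = C
(r6,c4) = Be
(r2,c4) = H
(r3,c3) = C
(r5,c1) = Li
(r5,c2) = He
(r6,c2) = C
(r6,c3) = Li
(r2,c2) = Be
(r2,c3) = B
(r3,c1) = Be
(r3,c2) = H
(r2,c1) = C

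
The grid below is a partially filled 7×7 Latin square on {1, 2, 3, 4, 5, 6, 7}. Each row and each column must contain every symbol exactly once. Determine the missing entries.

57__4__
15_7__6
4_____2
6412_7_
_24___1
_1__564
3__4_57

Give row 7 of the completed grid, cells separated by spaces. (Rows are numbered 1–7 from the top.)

3 6 2 4 1 5 7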